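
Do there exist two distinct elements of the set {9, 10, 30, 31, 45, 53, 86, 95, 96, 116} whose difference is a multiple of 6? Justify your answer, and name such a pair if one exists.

Both 9 and 45 leave remainder 3 on division by 6; their difference 36 = 6·6 is a multiple of 6.

Yes: 9 and 45.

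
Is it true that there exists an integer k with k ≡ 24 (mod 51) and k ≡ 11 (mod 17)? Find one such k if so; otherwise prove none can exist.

Reduce both congruences modulo 17, which divides 51 and 17: they say k ≡ 24 (mod 17) and k ≡ 11 (mod 17).
However 24 ≡ 7 and 11 ≡ 11 (mod 17), and 7 ≠ 11.
Hence the system has no solution.

No, no such integer exists.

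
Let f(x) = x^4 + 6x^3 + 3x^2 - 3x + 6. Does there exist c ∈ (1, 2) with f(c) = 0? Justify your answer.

f has no root in that interval.

The endpoint values f(1) = 13 and f(2) = 76 are both positive. Claim: f(x) > 0 for every x in (1, 2).
Substitute x = 1 + u, where 0 < u < 1 on the interval. Expanding, f(1 + u) = u^4 + 10u^3 + 27u^2 + 25u + 13.
The nonzero coefficients here are all positive, so for u > 0 every term is positive (or zero), and the constant term 13 is strictly positive.
So f is strictly positive on (1, 2); no root exists in the interval.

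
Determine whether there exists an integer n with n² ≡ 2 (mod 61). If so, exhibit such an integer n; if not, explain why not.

No such integer exists.

61 is prime, so by Euler's criterion 2 is a square mod 61 iff 2^((61−1)/2) = 2^30 ≡ 1 (mod 61).
Squaring successively (mod 61): 2^2 = 4 ≡ 4; 2^4 ≡ 4² = 16 ≡ 16; 2^8 ≡ 16² = 256 ≡ 12; 2^16 ≡ 12² = 144 ≡ 22.
Since 30 = 16 + 8 + 4 + 2, 2^30 ≡ 22 · 12 · 16 · 4; multiplying out mod 61: 22·12 = 264 ≡ 20, then 20·16 = 320 ≡ 15, then 15·4 = 60 ≡ 60. Thus 2^30 ≡ 60 ≡ −1 (mod 61).
By Euler's criterion 2 is a quadratic non-residue mod 61: no n satisfies n² ≡ 2 (mod 61).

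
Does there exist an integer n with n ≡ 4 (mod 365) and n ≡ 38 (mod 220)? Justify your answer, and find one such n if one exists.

No such integer exists.

Both moduli are multiples of 5 = gcd(365, 220), so any solution would satisfy n ≡ 4 and n ≡ 38 modulo 5 simultaneously.
These are incompatible: 4 − 38 = -34 is not divisible by 5.
So no integer satisfies both congruences.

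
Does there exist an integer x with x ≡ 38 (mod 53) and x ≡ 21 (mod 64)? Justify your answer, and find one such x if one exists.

Since 53 and 64 share no common factor, CRT says the pair of congruences has a solution (unique mod 3392).
Write x = 38 + 53t and require 38 + 53t ≡ 21 (mod 64), i.e. 53t ≡ 47 (mod 64).
To invert 53 modulo 64: 64 = 1·53 + 11, 53 = 4·11 + 9, 11 = 1·9 + 2, 9 = 4·2 + 1, 2 = 2·1 + 0, and unwinding, 1 = 9 − 4·2 = 9 − 4·(11 − 1·9) = −4·11 + 5·9 = −4·11 + 5·(53 − 4·11) = 5·53 − 24·11 = 5·53 − 24·(64 − 1·53) = −24·64 + 29·53. Thus 53⁻¹ ≡ 29 (mod 64).
Multiplying by 29: t ≡ 29·47 = 1363 ≡ 19 (mod 64).
Taking t = 19 gives x = 38 + 53·19 = 1045.
Verify: 1045 = 19·53 + 38 and 1045 = 16·64 + 21. ✓

x = 1045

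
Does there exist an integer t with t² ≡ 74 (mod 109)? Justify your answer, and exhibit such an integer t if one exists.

t = 69

t = 69 works: 69² = 4761, and 4761 − 74 = 4687 = 43·109.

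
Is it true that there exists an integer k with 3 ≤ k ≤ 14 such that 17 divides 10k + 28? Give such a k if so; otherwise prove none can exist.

k = 4

Try k = 4: 10·4 + 28 = 68 = 4·17, which is divisible by 17.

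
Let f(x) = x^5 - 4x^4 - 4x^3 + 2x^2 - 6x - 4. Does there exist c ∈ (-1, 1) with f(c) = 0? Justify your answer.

Yes, f has a root in the interval.

f(-1) = 3 and f(1) = -15, which have opposite signs.
Since f is a polynomial it is continuous on [-1, 1].
By the Intermediate Value Theorem, f takes the value 0 somewhere in the open interval.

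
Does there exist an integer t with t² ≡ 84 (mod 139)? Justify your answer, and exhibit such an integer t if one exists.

Apply Euler's criterion with the prime 139: 84 is a quadratic residue iff 84^69 ≡ 1 (mod 139), and a non-residue iff it is ≡ −1.
Repeated squaring mod 139: 84^2 = 7056 ≡ 106; 84^4 ≡ 106² = 11236 ≡ 116; 84^8 ≡ 116² = 13456 ≡ 112; 84^16 ≡ 112² = 12544 ≡ 34; 84^32 ≡ 34² = 1156 ≡ 44; 84^64 ≡ 44² = 1936 ≡ 129.
Since 69 = 64 + 4 + 1, 84^69 ≡ 129 · 116 · 84; multiplying out mod 139: 129·116 = 14964 ≡ 91, then 91·84 = 7644 ≡ 138. Thus 84^69 ≡ 138 ≡ −1 (mod 139).
The value −1 means 84 is a non-residue modulo 139, so t² ≡ 84 (mod 139) is impossible.

No, no such integer exists.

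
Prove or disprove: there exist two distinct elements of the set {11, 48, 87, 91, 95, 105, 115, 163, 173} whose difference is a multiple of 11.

No, no such pair exists.

Reduce each element modulo 11: 11↦0, 48↦4, 87↦10, 91↦3, 95↦7, 105↦6, 115↦5, 163↦9, 173↦8.
All 9 residues are distinct, so no two elements differ by a multiple of 11.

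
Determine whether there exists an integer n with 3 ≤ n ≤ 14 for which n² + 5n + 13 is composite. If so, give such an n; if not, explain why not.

At n = 5: 5² + 5·5 + 13 = 63 = 3·21, which is composite.

n = 5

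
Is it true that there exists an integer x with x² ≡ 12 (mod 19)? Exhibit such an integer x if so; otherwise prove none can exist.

No, no such integer exists.

Since (19 − x)² ≡ x² (mod 19), it suffices to square x = 0, 1, …, 9: the residues are 0, 1, 4, 9, 16, 6, 17, 11, 7, 5.
So the quadratic residues mod 19 are {0, 1, 4, 5, 6, 7, 9, 11, 16, 17}, and 12 is not among them.
Hence no integer x has x² ≡ 12 (mod 19).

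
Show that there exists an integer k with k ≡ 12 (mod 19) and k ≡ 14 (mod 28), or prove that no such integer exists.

k = 126

Since 19 and 28 share no common factor, CRT says the pair of congruences has a solution (unique mod 532).
Any solution of the first congruence is k = 12 + 19t; substituting into the second, 19t ≡ 14 − 12 ≡ 2 (mod 28).
Invert 19 mod 28 by the Euclidean algorithm: 28 = 1·19 + 9, 19 = 2·9 + 1, 9 = 9·1 + 0; back-substituting, 1 = 19 − 2·9 = 19 − 2·(28 − 1·19) = −2·28 + 3·19. Hence 19·3 ≡ 1, so 19⁻¹ ≡ 3 (mod 28).
Multiplying by 3: t ≡ 3·2 = 6 (mod 28).
With t = 6: k = 12 + 19·6 = 126.
Indeed 126 ≡ 12 (mod 19) and 126 ≡ 14 (mod 28).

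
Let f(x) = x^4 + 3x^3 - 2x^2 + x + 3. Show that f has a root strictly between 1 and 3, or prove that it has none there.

The endpoint values f(1) = 6 and f(3) = 150 are both positive. Claim: f(x) > 0 for every x in (1, 3).
Shift to the endpoint 1: with x = 1 + u (0 < u < 2), one computes f(1 + u) = u^4 + 7u^3 + 13u^2 + 10u + 6.
The nonzero coefficients here are all positive, so for u > 0 every term is positive (or zero), and the constant term 6 is strictly positive.
So f is strictly positive on (1, 3); no root exists in the interval.

No.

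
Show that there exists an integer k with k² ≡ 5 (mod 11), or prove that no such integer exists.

k = 4

k = 4 works: 4² = 16, and 16 − 5 = 11 = 1·11.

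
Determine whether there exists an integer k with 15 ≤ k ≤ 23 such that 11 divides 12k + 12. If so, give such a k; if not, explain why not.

k = 21

For k = 15, 16, …, 20 the values 192, 204, 216, 228, 240, 252 are not multiples of 11. At k = 21 we get 12·21 + 12 = 264, and 264 = 11·24.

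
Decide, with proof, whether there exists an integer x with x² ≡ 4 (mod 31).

Take x = 2. Then 2² = 4, and since 0 ≤ 4 < 31 this is already reduced: 2² ≡ 4 (mod 31).

x = 2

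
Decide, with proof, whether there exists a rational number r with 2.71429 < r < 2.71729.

r = 144/53

Scale by 53: the interval becomes (143.85737, 144.01637), which contains the integer 144.
Dividing back, 2.71429 < 144/53 < 2.71729, and 144/53 is rational.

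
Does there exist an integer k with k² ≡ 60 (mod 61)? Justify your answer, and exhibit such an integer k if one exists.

Take k = 50. Then 50² = 2500 = 40·61 + 60, so 50² ≡ 60 (mod 61).

k = 50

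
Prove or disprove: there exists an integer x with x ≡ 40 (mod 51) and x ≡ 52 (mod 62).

x = 2284

gcd(51, 62) = 1, so the Chinese Remainder Theorem guarantees exactly one residue class mod 3162 satisfying both.
Write x = 40 + 51t and require 40 + 51t ≡ 52 (mod 62), i.e. 51t ≡ 12 (mod 62).
Note 51·45 = 2295 ≡ 1 (mod 62) (as 2295 − 1 = 37·62), so 51⁻¹ ≡ 45.
Multiplying by 45: t ≡ 45·12 = 540 ≡ 44 (mod 62).
With t = 44: x = 40 + 51·44 = 2284.
Check: 2284 mod 51 = 40, 2284 mod 62 = 52. ✓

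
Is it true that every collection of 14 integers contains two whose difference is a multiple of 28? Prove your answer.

Take the 14 consecutive integers 33, 34, …, 46: their residues mod 28 are all distinct because 14 ≤ 28.
Any two of them differ by at most 13 < 28 and by at least 1, so no difference is a multiple of 28.

No; for instance {33, 34, 35, 36, 37, 38, 39, 40, 41, 42, 43, 44, 45, 46} is a counterexample.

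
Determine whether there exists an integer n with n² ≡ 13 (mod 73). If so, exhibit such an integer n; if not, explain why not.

Apply Euler's criterion with the prime 73: 13 is a quadratic residue iff 13^36 ≡ 1 (mod 73), and a non-residue iff it is ≡ −1.
Squaring successively (mod 73): 13^2 = 169 ≡ 23; 13^4 ≡ 23² = 529 ≡ 18; 13^8 ≡ 18² = 324 ≡ 32; 13^16 ≡ 32² = 1024 ≡ 2; 13^32 ≡ 2² = 4 ≡ 4.
Since 36 = 32 + 4, 13^36 ≡ 4 · 18; multiplying out mod 73: 4·18 = 72 ≡ 72. Thus 13^36 ≡ 72 ≡ −1 (mod 73).
The value −1 means 13 is a non-residue modulo 73, so n² ≡ 13 (mod 73) is impossible.

There is no such integer.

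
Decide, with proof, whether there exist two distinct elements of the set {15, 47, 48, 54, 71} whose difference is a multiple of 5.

Two integers differ by a multiple of 5 exactly when they have the same residue mod 5. The residues are 15↦0, 47↦2, 48↦3, 54↦4, 71↦1.
These 5 residues are pairwise different, hence no difference of two elements is divisible by 5.

No, no such pair exists.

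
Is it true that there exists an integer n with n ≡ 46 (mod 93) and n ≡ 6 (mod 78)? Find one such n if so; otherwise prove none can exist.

No, no such integer exists.

Both moduli are multiples of 3 = gcd(93, 78), so any solution would satisfy n ≡ 46 and n ≡ 6 modulo 3 simultaneously.
These are incompatible: 46 − 6 = 40 is not divisible by 3.
So no integer satisfies both congruences.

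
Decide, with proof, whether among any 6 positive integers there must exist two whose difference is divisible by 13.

No, the set {31, 32, 33, 34, 35, 36} is a counterexample.

Try 6 consecutive integers, 31, 32, …, 36. Their remainders mod 13 are 5, 6, 7, 8, 9, 10 — pairwise different, as any 6 ≤ 13 consecutive integers have distinct residues.
Any two of them differ by at most 5 < 13 and by at least 1, so no difference is a multiple of 13.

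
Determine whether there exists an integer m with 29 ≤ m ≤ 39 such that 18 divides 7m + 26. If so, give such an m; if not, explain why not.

No, no such integer m in that range exists.

For m = 29, 30, …, 39 the values of 7m + 26 modulo 18 are 13, 2, 9, 16, 5, 12, 1, 8, 15, 4, 11 respectively.
Since 0 is absent from this list, 18 ∤ 7m + 26 for every m with 29 ≤ m ≤ 39.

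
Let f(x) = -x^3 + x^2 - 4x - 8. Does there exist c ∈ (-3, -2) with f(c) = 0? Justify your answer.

Evaluate at the endpoints: f(-3) = 40, f(-2) = 12 — same sign (positive).
The derivative f'(x) = -3x^2 + 2x - 4 is a quadratic with discriminant 2² − 4·(-3)·(-4) = -44 < 0; it never vanishes, so it is always negative (sign of the leading coefficient).
So f is strictly decreasing; between -3 and -2 its values lie between f(-3) = 40 and f(-2) = 12, all positive. Therefore f has no root in (-3, -2).

No.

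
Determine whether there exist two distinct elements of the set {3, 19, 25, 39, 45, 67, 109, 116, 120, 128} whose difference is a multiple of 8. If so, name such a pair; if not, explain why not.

3 and 19 are such a pair.

Both 3 and 19 leave remainder 3 on division by 8; their difference 16 = 2·8 is a multiple of 8.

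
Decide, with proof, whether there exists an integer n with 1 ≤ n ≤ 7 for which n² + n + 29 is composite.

n = 4

At n = 4: 4² + 4 + 29 = 49 = 7·7, which is composite.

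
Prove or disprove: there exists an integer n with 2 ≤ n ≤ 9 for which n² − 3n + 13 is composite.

There is no such integer n in that range.

The values for n = 2, 3, …, 9 are 11, 13, 17, 23, 31, 41, 53, 67, and each of these is prime.
So no value in the range makes the expression composite.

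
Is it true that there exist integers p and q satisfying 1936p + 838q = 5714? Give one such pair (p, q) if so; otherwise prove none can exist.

Every value of 1936p + 838q is a multiple of gcd(1936, 838) = 2; since 2 ∣ 5714, solutions exist.
Dividing through by 2 reduces the equation to 968p + 419q = 2857.
Euclidean algorithm: 968 = 2·419 + 130, 419 = 3·130 + 29, 130 = 4·29 + 14, 29 = 2·14 + 1, 14 = 14·1 + 0.
Working back up the chain: 1 = 29 − 2·14 = 29 − 2·(130 − 4·29) = −2·130 + 9·29 = −2·130 + 9·(419 − 3·130) = 9·419 − 29·130 = 9·419 − 29·(968 − 2·419) = −29·968 + 67·419. So 968·(-29) + 419·67 = 1.
Multiplying through by 2857: p = (-29)·2857 = -82853, q = 67·2857 = 191419 is a solution.
The general solution is p = -82853 + 419k, q = 191419 − 968k; taking k = 198 gives the smaller pair p = 109, q = -245.
Indeed 1936·109 + 838·(-245) = 211024 − 205310 = 5714.

p = 109, q = -245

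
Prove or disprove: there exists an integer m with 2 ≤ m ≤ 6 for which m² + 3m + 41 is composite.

At m = 4: 4² + 3·4 + 41 = 69 = 3·23, which is composite.

m = 4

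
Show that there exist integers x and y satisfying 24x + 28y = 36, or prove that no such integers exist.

Every value of 24x + 28y is a multiple of gcd(24, 28) = 4; since 4 ∣ 36, solutions exist.
Dividing through by 4 reduces the equation to 6x + 7y = 9.
Run the Euclidean algorithm on 7 and 6: 7 = 1·6 + 1, 6 = 6·1 + 0.
Unwinding: 1 = 7 − 1·6, i.e. 6·(-1) + 7·1 = 1.
Scaling by 9 gives the particular solution (x, y) = (-9, 9).
Shifting by a multiple of (7, −6) keeps it a solution: x = -9 + 2·7 = 5, y = 9 − 2·6 = -3.
Check: 24·5 + 28·(-3) = 120 − 84 = 36. ✓

x = 5, y = -3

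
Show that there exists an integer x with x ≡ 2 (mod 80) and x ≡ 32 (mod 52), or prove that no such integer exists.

No, no such integer exists.

gcd(80, 52) = 4. If x ≡ 2 (mod 80) and x ≡ 32 (mod 52), then x ≡ 2 (mod 4) and x ≡ 32 (mod 4).
However 2 ≡ 2 and 32 ≡ 0 (mod 4), and 2 ≠ 0.
So no integer satisfies both congruences.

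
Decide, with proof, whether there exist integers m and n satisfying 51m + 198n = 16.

Both 51 and 198 are divisible by gcd(51, 198) = 3, hence so is any combination 51m + 198n.
But 16 = 3·5 + 1, so 3 ∤ 16.
So the equation is unsolvable over ℤ.

No, no such integers exist.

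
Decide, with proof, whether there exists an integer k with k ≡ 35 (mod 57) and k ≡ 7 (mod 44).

k = 491

Since 57 and 44 share no common factor, CRT says the pair of congruences has a solution (unique mod 2508).
Any solution of the first congruence is k = 35 + 57t; substituting into the second, 57t ≡ 7 − 35 ≡ 16 (mod 44).
57 ≡ 13 (mod 44), so this reads 13t ≡ 16 (mod 44). Since 13·17 = 221 = 5·44 + 1, the inverse of 13 mod 44 is 17.
Multiplying by 17: t ≡ 17·16 = 272 ≡ 8 (mod 44).
Taking t = 8 gives k = 35 + 57·8 = 491.
Check: 491 mod 57 = 35, 491 mod 44 = 7. ✓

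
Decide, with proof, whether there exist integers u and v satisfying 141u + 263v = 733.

Since gcd(141, 263) = 1, every integer is an integer combination of 141 and 263.
Euclidean algorithm: 263 = 1·141 + 122, 141 = 1·122 + 19, 122 = 6·19 + 8, 19 = 2·8 + 3, 8 = 2·3 + 2, 3 = 1·2 + 1, 2 = 2·1 + 0.
Back-substituting, 1 = 3 − 1·2 = 3 − (8 − 2·3) = −8 + 3·3 = −8 + 3·(19 − 2·8) = 3·19 − 7·8 = 3·19 − 7·(122 − 6·19) = −7·122 + 45·19 = −7·122 + 45·(141 − 1·122) = 45·141 − 52·122 = 45·141 − 52·(263 − 1·141) = −52·263 + 97·141; that is, 141·97 + 263·(-52) = 1.
Scaling by 733 gives the particular solution (u, v) = (71101, -38116).
Subtracting 270·263 from u and adding 270·141 to v gives the tidier solution (91, -46).
Indeed 141·91 + 263·(-46) = 12831 − 12098 = 733.

u = 91, v = -46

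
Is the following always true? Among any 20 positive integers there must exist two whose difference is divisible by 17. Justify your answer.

Partition the integers by their residue mod 17; there are 17 classes.
With 20 integers and only 17 classes, the pigeonhole principle forces two of them, say a and b, into the same class.
Their difference a − b is then a multiple of 17.

Yes.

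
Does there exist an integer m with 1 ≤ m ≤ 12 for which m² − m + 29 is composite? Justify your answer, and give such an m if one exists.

m = 8

At m = 8: 8² − 8 + 29 = 85 = 5·17, which is composite.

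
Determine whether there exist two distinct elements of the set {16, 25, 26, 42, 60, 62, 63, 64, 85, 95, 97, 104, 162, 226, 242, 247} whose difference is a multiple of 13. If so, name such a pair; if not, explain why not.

16 and 42 are such a pair.

Reduce each element mod 13: 16↦3, 25↦12, 26↦0, 42↦3, 60↦8, 62↦10, 63↦11, 64↦12, 85↦7, 95↦4, 97↦6, 104↦0, 162↦6, 226↦5, 242↦8, 247↦0. The residue 3 repeats (at 16 and 42), and 42 − 16 = 26 = 2·13.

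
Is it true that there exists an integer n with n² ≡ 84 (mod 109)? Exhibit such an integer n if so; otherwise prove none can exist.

n = 56

Take n = 56. Then 56² = 3136 = 28·109 + 84, so 56² ≡ 84 (mod 109).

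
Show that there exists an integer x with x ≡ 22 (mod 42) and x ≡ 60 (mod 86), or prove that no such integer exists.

x = 232

Here gcd(42, 86) = 2, and both 22 and 60 leave remainder 0 mod 2, so the system is consistent.
The integers ≡ 22 (mod 42) are 22, 64, 106, 148, 190, 232, …; their remainders mod 86 are 22, 64, 20, 62, 18, 60, so x = 232 is the first that is ≡ 60 (mod 86).
Check: 232 mod 42 = 22, 232 mod 86 = 60. ✓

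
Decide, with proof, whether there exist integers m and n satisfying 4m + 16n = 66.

There are no such integers.

Both 4 and 16 are divisible by gcd(4, 16) = 4, hence so is any combination 4m + 16n.
But 66 is not a multiple of 4 (it leaves remainder 2).
Therefore 4m + 16n = 66 has no solution in integers.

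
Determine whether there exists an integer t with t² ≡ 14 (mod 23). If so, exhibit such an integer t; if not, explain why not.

No such integer exists.

23 is prime, so by Euler's criterion 14 is a square mod 23 iff 14^((23−1)/2) = 14^11 ≡ 1 (mod 23).
Repeated squaring mod 23: 14^2 = 196 ≡ 12; 14^4 ≡ 12² = 144 ≡ 6; 14^8 ≡ 6² = 36 ≡ 13.
Since 11 = 8 + 2 + 1, 14^11 ≡ 13 · 12 · 14; multiplying out mod 23: 13·12 = 156 ≡ 18, then 18·14 = 252 ≡ 22. Thus 14^11 ≡ 22 ≡ −1 (mod 23).
By Euler's criterion 14 is a quadratic non-residue mod 23: no t satisfies t² ≡ 14 (mod 23).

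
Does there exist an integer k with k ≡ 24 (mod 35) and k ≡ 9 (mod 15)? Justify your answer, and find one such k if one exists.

Here gcd(35, 15) = 5, and both 24 and 9 leave remainder 4 mod 5, so the system is consistent.
In fact k = 24 itself already satisfies 24 mod 15 = 9.
Indeed 24 ≡ 24 (mod 35) and 24 ≡ 9 (mod 15).

k = 24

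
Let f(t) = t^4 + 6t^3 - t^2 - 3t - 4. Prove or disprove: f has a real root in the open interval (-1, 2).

f(-1) = -7 and f(2) = 50, which have opposite signs.
f is continuous everywhere (it is a polynomial), in particular on [-1, 2].
By the Intermediate Value Theorem, f takes the value 0 somewhere in the open interval.

Yes, f has a root in the interval.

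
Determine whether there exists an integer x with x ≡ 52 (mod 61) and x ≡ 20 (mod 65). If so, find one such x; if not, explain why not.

x = 540

gcd(61, 65) = 1, so the Chinese Remainder Theorem guarantees exactly one residue class mod 3965 satisfying both.
Any solution of the first congruence is x = 52 + 61t; substituting into the second, 61t ≡ 20 − 52 ≡ 33 (mod 65).
To invert 61 modulo 65: 65 = 1·61 + 4, 61 = 15·4 + 1, 4 = 4·1 + 0, and unwinding, 1 = 61 − 15·4 = 61 − 15·(65 − 1·61) = −15·65 + 16·61. Thus 61⁻¹ ≡ 16 (mod 65).
Multiplying by 16: t ≡ 16·33 = 528 ≡ 8 (mod 65).
Taking t = 8 gives x = 52 + 61·8 = 540.
Verify: 540 = 8·61 + 52 and 540 = 8·65 + 20. ✓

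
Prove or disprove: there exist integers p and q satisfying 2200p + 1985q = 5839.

Both 2200 and 1985 are divisible by gcd(2200, 1985) = 5, hence so is any combination 2200p + 1985q.
But 5839 = 5·1167 + 4, so 5 ∤ 5839.
So the equation is unsolvable over ℤ.

No such integers exist.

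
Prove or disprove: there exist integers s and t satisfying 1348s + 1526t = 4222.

Since gcd(1348, 1526) = 2 and 4222 = 2·2111, Bézout's identity guarantees a solution.
Dividing through by 2 reduces the equation to 674s + 763t = 2111.
Euclidean algorithm: 763 = 1·674 + 89, 674 = 7·89 + 51, 89 = 1·51 + 38, 51 = 1·38 + 13, 38 = 2·13 + 12, 13 = 1·12 + 1, 12 = 12·1 + 0.
Back-substituting, 1 = 13 − 1·12 = 13 − (38 − 2·13) = −38 + 3·13 = −38 + 3·(51 − 1·38) = 3·51 − 4·38 = 3·51 − 4·(89 − 1·51) = −4·89 + 7·51 = −4·89 + 7·(674 − 7·89) = 7·674 − 53·89 = 7·674 − 53·(763 − 1·674) = −53·763 + 60·674; that is, 674·60 + 763·(-53) = 1.
Multiplying through by 2111: s = 60·2111 = 126660, t = (-53)·2111 = -111883 is a solution.
Subtracting 166·763 from s and adding 166·674 to t gives the tidier solution (2, 1).
Check: 1348·2 + 1526·1 = 2696 + 1526 = 4222. ✓

s = 2, t = 1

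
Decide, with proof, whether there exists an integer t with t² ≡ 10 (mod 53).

t = 13 works: 13² = 169, and 169 − 10 = 159 = 3·53.

t = 13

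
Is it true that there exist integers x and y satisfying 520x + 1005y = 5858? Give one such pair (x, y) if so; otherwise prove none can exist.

Both 520 and 1005 are divisible by gcd(520, 1005) = 5, hence so is any combination 520x + 1005y.
However 5858 leaves remainder 3 on division by 5.
Therefore 520x + 1005y = 5858 has no solution in integers.

There are no such integers.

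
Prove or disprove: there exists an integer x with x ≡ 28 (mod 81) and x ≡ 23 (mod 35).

x = 2053

Since 81 and 35 share no common factor, CRT says the pair of congruences has a solution (unique mod 2835).
Any solution of the first congruence is x = 28 + 81t; substituting into the second, 81t ≡ 23 − 28 ≡ 30 (mod 35).
81 ≡ 11 (mod 35), so this reads 11t ≡ 30 (mod 35). To invert 11 modulo 35: 35 = 3·11 + 2, 11 = 5·2 + 1, 2 = 2·1 + 0, and unwinding, 1 = 11 − 5·2 = 11 − 5·(35 − 3·11) = −5·35 + 16·11. Thus 11⁻¹ ≡ 16 (mod 35).
Therefore t ≡ 16·30 = 480 ≡ 25 (mod 35).
With t = 25: x = 28 + 81·25 = 2053.
Check: 2053 mod 81 = 28, 2053 mod 35 = 23. ✓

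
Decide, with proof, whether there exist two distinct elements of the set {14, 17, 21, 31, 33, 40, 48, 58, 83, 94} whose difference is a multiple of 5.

Both 14 and 94 leave remainder 4 on division by 5; their difference 80 = 16·5 is a multiple of 5.

The pair (14, 94) works.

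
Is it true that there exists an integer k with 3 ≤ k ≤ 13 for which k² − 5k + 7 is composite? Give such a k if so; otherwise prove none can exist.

k = 12

At k = 12: 12² − 5·12 + 7 = 91 = 7·13, which is composite.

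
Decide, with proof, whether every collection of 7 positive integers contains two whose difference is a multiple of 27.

No; for instance {109, 110, 111, 112, 113, 114, 115} is a counterexample.

Consider the 7 integers 109, 110, …, 115. They lie in distinct residue classes modulo 27, since 7 ≤ 27.
No two share a residue, so no pair has difference divisible by 27; the claim fails for this set.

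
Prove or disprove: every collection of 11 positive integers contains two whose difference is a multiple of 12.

No, the set {5, 6, 7, 8, 9, 10, 11, 12, 13, 14, 15} is a counterexample.

Consider the 11 integers 5, 6, …, 15. They lie in distinct residue classes modulo 12, since 11 ≤ 12.
No two share a residue, so no pair has difference divisible by 12; the claim fails for this set.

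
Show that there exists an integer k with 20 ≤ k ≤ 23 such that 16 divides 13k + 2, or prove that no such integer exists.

k = 22 works, since 13·22 + 2 = 288 = 18·16.

k = 22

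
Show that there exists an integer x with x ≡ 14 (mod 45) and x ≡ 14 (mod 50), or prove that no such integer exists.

Here gcd(45, 50) = 5, and both 14 and 14 leave remainder 4 mod 5, so the system is consistent.
The smallest candidate x = 14 works directly: 14 ≡ 14 (mod 50).
Indeed 14 ≡ 14 (mod 45) and 14 ≡ 14 (mod 50).

x = 14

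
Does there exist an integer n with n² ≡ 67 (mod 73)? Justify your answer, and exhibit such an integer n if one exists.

n = 40

n = 40 works: 40² = 1600, and 1600 − 67 = 1533 = 21·73.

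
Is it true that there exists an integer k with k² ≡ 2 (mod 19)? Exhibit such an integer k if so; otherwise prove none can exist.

Squares mod 19 repeat after k = 9 (as (−k)² = k²); for k = 0..9 they are 0, 1, 4, 9, 16, 6, 17, 11, 7, 5.
The set of squares mod 19 is therefore {0, 1, 4, 5, 6, 7, 9, 11, 16, 17}, which does not contain 2.
Therefore k² ≡ 2 (mod 19) has no solution.

No, no such integer exists.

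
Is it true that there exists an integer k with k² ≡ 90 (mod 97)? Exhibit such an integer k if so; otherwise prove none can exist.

Apply Euler's criterion with the prime 97: 90 is a quadratic residue iff 90^48 ≡ 1 (mod 97), and a non-residue iff it is ≡ −1.
Squaring successively (mod 97): 90^2 = 8100 ≡ 49; 90^4 ≡ 49² = 2401 ≡ 73; 90^8 ≡ 73² = 5329 ≡ 91; 90^16 ≡ 91² = 8281 ≡ 36; 90^32 ≡ 36² = 1296 ≡ 35.
Since 48 = 32 + 16, 90^48 ≡ 35 · 36; multiplying out mod 97: 35·36 = 1260 ≡ 96. Thus 90^48 ≡ 96 ≡ −1 (mod 97).
By Euler's criterion 90 is a quadratic non-residue mod 97: no k satisfies k² ≡ 90 (mod 97).

No, no such integer exists.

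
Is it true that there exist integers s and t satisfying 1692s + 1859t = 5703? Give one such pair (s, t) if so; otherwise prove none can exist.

s = 1246, t = -1131

Since gcd(1692, 1859) = 1, every integer is an integer combination of 1692 and 1859.
Dividing repeatedly: 1859 = 1·1692 + 167, 1692 = 10·167 + 22, 167 = 7·22 + 13, 22 = 1·13 + 9, 13 = 1·9 + 4, 9 = 2·4 + 1, 4 = 4·1 + 0.
Unwinding: 1 = 9 − 2·4 = 9 − 2·(13 − 1·9) = −2·13 + 3·9 = −2·13 + 3·(22 − 1·13) = 3·22 − 5·13 = 3·22 − 5·(167 − 7·22) = −5·167 + 38·22 = −5·167 + 38·(1692 − 10·167) = 38·1692 − 385·167 = 38·1692 − 385·(1859 − 1·1692) = −385·1859 + 423·1692, i.e. 1692·423 + 1859·(-385) = 1.
Times 5703: 1692·2412369 + 1859·(-2195655) = 5703, so (2412369, -2195655) solves it.
Shifting by a multiple of (1859, −1692) keeps it a solution: s = 2412369 − 1297·1859 = 1246, t = -2195655 + 1297·1692 = -1131.
Check: 1692·1246 + 1859·(-1131) = 2108232 − 2102529 = 5703. ✓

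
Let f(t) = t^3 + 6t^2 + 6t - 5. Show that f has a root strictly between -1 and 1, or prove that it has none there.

Yes, f has a root in the interval.

f(-1) = -6 and f(1) = 8, which have opposite signs.
As a polynomial, f is continuous on every closed interval.
By the Intermediate Value Theorem, f takes the value 0 somewhere in the open interval.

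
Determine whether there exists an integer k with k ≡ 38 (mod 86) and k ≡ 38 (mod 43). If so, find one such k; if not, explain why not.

Here gcd(86, 43) = 43, and both 38 and 38 leave remainder 38 mod 43, so the system is consistent.
In fact k = 38 itself already satisfies 38 mod 43 = 38.
Verify: 38 = 0·86 + 38 and 38 = 0·43 + 38. ✓

k = 38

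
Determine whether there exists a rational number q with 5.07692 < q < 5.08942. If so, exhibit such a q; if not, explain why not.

q = 61/12

Look for a denominator N such that an integer falls strictly between N·5.07692 and N·5.08942. N = 12 works: 12·5.07692 = 60.92304 < 61 < 61.07304 = 12·5.08942.
Dividing back, 5.07692 < 61/12 < 5.08942, and 61/12 is rational.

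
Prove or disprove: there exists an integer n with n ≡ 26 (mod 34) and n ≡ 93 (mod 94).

Reduce both congruences modulo 2, which divides 34 and 94: they say n ≡ 26 (mod 2) and n ≡ 93 (mod 2).
But 26 mod 2 = 0 while 93 mod 2 = 1, a contradiction.
Hence the system has no solution.

No, no such integer exists.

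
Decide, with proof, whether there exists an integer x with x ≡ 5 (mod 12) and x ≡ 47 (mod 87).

x = 221

Here gcd(12, 87) = 3, and both 5 and 47 leave remainder 2 mod 3, so the system is consistent.
Write x = 5 + 12t. Then 12t ≡ 47 − 5 ≡ 42 (mod 87); dividing through by 3 gives 4t ≡ 14 (mod 29).
Invert 4 mod 29 by the Euclidean algorithm: 29 = 7·4 + 1, 4 = 4·1 + 0; back-substituting, 1 = 29 − 7·4. Hence 4·(-7) ≡ 1, so 4⁻¹ ≡ -7 ≡ 22 (mod 29).
Therefore t ≡ 22·14 = 308 ≡ 18 (mod 29).
Then x = 5 + 12·18 = 221.
Indeed 221 ≡ 5 (mod 12) and 221 ≡ 47 (mod 87).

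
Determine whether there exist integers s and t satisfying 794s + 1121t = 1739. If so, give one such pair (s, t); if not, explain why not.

Since gcd(794, 1121) = 1, every integer is an integer combination of 794 and 1121.
Dividing repeatedly: 1121 = 1·794 + 327, 794 = 2·327 + 140, 327 = 2·140 + 47, 140 = 2·47 + 46, 47 = 1·46 + 1, 46 = 46·1 + 0.
Unwinding: 1 = 47 − 1·46 = 47 − (140 − 2·47) = −140 + 3·47 = −140 + 3·(327 − 2·140) = 3·327 − 7·140 = 3·327 − 7·(794 − 2·327) = −7·794 + 17·327 = −7·794 + 17·(1121 − 1·794) = 17·1121 − 24·794, i.e. 794·(-24) + 1121·17 = 1.
Times 1739: 794·(-41736) + 1121·29563 = 1739, so (-41736, 29563) solves it.
Shifting by a multiple of (1121, −794) keeps it a solution: s = -41736 + 38·1121 = 862, t = 29563 − 38·794 = -609.
Check: 794·862 + 1121·(-609) = 684428 − 682689 = 1739. ✓

s = 862, t = -609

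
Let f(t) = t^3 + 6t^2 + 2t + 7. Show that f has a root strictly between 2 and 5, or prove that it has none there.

The endpoint values f(2) = 43 and f(5) = 292 are both positive. Claim: f(t) > 0 for every t in (2, 5).
Substitute t = 2 + u, where 0 < u < 3 on the interval. Expanding, f(2 + u) = u^3 + 12u^2 + 38u + 43.
The nonzero coefficients here are all positive, so for u > 0 every term is positive (or zero), and the constant term 43 is strictly positive.
So f is strictly positive on (2, 5); no root exists in the interval.

No such root exists.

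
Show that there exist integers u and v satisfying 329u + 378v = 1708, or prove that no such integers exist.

Since gcd(329, 378) = 7 and 1708 = 7·244, Bézout's identity guarantees a solution.
Dividing through by 7 reduces the equation to 47u + 54v = 244.
Euclidean algorithm: 54 = 1·47 + 7, 47 = 6·7 + 5, 7 = 1·5 + 2, 5 = 2·2 + 1, 2 = 2·1 + 0.
Working back up the chain: 1 = 5 − 2·2 = 5 − 2·(7 − 1·5) = −2·7 + 3·5 = −2·7 + 3·(47 − 6·7) = 3·47 − 20·7 = 3·47 − 20·(54 − 1·47) = −20·54 + 23·47. So 47·23 + 54·(-20) = 1.
Multiplying through by 244: u = 23·244 = 5612, v = (-20)·244 = -4880 is a solution.
Shifting by a multiple of (54, −47) keeps it a solution: u = 5612 − 103·54 = 50, v = -4880 + 103·47 = -39.
Indeed 329·50 + 378·(-39) = 16450 − 14742 = 1708.

u = 50, v = -39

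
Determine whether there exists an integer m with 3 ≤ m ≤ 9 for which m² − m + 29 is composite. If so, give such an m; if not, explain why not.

m = 8

At m = 8: 8² − 8 + 29 = 85 = 5·17, which is composite.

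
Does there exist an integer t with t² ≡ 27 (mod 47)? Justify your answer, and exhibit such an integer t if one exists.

t = 11

Take t = 11. Then 11² = 121 = 2·47 + 27, so 11² ≡ 27 (mod 47).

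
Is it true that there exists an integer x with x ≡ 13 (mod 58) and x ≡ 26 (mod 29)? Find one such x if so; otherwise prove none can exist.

gcd(58, 29) = 29. If x ≡ 13 (mod 58) and x ≡ 26 (mod 29), then x ≡ 13 (mod 29) and x ≡ 26 (mod 29).
These are incompatible: 13 − 26 = -13 is not divisible by 29.
So no integer satisfies both congruences.

There is no such integer.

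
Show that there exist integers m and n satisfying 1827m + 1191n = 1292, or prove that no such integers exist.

gcd(1827, 1191) = 3, so every integer of the form 1827m + 1191n is a multiple of 3.
But 1292 = 3·430 + 2, so 3 ∤ 1292.
Hence no integers m, n satisfy the equation.

There are no such integers.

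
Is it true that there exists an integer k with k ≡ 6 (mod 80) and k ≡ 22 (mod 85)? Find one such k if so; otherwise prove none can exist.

Reduce both congruences modulo 5, which divides 80 and 85: they say k ≡ 6 (mod 5) and k ≡ 22 (mod 5).
These are incompatible: 6 − 22 = -16 is not divisible by 5.
So no integer satisfies both congruences.

No such integer exists.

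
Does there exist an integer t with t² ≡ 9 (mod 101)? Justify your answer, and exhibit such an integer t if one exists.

Take t = 3. Then 3² = 9, and since 0 ≤ 9 < 101 this is already reduced: 3² ≡ 9 (mod 101).

t = 3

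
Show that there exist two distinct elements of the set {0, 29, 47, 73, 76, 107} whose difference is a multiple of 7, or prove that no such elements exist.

Reduce each element modulo 7: 0↦0, 29↦1, 47↦5, 73↦3, 76↦6, 107↦2.
These 6 residues are pairwise different, hence no difference of two elements is divisible by 7.

No such pair exists.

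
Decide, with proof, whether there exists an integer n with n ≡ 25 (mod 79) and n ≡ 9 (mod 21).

n = 1605

gcd(79, 21) = 1, so the Chinese Remainder Theorem guarantees exactly one residue class mod 1659 satisfying both.
Any solution of the first congruence is n = 25 + 79t; substituting into the second, 79t ≡ 9 − 25 ≡ 5 (mod 21).
79 ≡ 16 (mod 21), so this reads 16t ≡ 5 (mod 21). Since 16·4 = 64 = 3·21 + 1, the inverse of 16 mod 21 is 4.
Multiplying by 4: t ≡ 4·5 = 20 (mod 21).
With t = 20: n = 25 + 79·20 = 1605.
Indeed 1605 ≡ 25 (mod 79) and 1605 ≡ 9 (mod 21).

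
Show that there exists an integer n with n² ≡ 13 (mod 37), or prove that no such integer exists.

No such integer exists.

Apply Euler's criterion with the prime 37: 13 is a quadratic residue iff 13^18 ≡ 1 (mod 37), and a non-residue iff it is ≡ −1.
Squaring successively (mod 37): 13^2 = 169 ≡ 21; 13^4 ≡ 21² = 441 ≡ 34; 13^8 ≡ 34² = 1156 ≡ 9; 13^16 ≡ 9² = 81 ≡ 7.
Since 18 = 16 + 2, 13^18 ≡ 7 · 21; multiplying out mod 37: 7·21 = 147 ≡ 36. Thus 13^18 ≡ 36 ≡ −1 (mod 37).
By Euler's criterion 13 is a quadratic non-residue mod 37: no n satisfies n² ≡ 13 (mod 37).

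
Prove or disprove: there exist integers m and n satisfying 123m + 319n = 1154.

m = 82, n = -28

123 and 319 are coprime, so 123m + 319n ranges over all of ℤ.
Dividing repeatedly: 319 = 2·123 + 73, 123 = 1·73 + 50, 73 = 1·50 + 23, 50 = 2·23 + 4, 23 = 5·4 + 3, 4 = 1·3 + 1, 3 = 3·1 + 0.
Working back up the chain: 1 = 4 − 1·3 = 4 − (23 − 5·4) = −23 + 6·4 = −23 + 6·(50 − 2·23) = 6·50 − 13·23 = 6·50 − 13·(73 − 1·50) = −13·73 + 19·50 = −13·73 + 19·(123 − 1·73) = 19·123 − 32·73 = 19·123 − 32·(319 − 2·123) = −32·319 + 83·123. So 123·83 + 319·(-32) = 1.
Scaling by 1154 gives the particular solution (m, n) = (95782, -36928).
Shifting by a multiple of (319, −123) keeps it a solution: m = 95782 − 300·319 = 82, n = -36928 + 300·123 = -28.
Check: 123·82 + 319·(-28) = 10086 − 8932 = 1154. ✓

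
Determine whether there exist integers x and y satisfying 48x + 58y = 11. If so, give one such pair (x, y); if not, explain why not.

No such integers exist.

gcd(48, 58) = 2, so every integer of the form 48x + 58y is a multiple of 2.
However 11 leaves remainder 1 on division by 2.
So the equation is unsolvable over ℤ.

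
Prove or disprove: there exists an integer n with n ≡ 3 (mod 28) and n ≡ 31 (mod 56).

The moduli are not coprime: gcd(28, 56) = 28. Compatibility requires 28 ∣ (31 − 3) = 28, which holds, so solutions exist.
The integers ≡ 3 (mod 28) are 3, 31, …; their remainders mod 56 are 3, 31, so n = 31 is the first that is ≡ 31 (mod 56).
Verify: 31 = 1·28 + 3 and 31 = 0·56 + 31. ✓

n = 31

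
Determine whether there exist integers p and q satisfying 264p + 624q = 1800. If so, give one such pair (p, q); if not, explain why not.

Since gcd(264, 624) = 24 and 1800 = 24·75, Bézout's identity guarantees a solution.
Dividing through by 24 reduces the equation to 11p + 26q = 75.
Dividing repeatedly: 26 = 2·11 + 4, 11 = 2·4 + 3, 4 = 1·3 + 1, 3 = 3·1 + 0.
Back-substituting, 1 = 4 − 1·3 = 4 − (11 − 2·4) = −11 + 3·4 = −11 + 3·(26 − 2·11) = 3·26 − 7·11; that is, 11·(-7) + 26·3 = 1.
Multiplying through by 75: p = (-7)·75 = -525, q = 3·75 = 225 is a solution.
Adding 21·26 to p and subtracting 21·11 from q gives the tidier solution (21, -6).
Check: 264·21 + 624·(-6) = 5544 − 3744 = 1800. ✓

p = 21, q = -6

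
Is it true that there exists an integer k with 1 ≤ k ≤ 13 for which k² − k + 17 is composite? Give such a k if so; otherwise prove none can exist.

No such integer k in that range exists.

The values for k = 1, 2, …, 13 are 17, 19, 23, 29, 37, 47, 59, 73, 89, 107, 127, 149, 173, and each of these is prime.
So no value in the range makes the expression composite.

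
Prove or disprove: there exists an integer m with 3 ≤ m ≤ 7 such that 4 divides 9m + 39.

m = 5

Try m = 5: 9·5 + 39 = 84 = 21·4, which is divisible by 4.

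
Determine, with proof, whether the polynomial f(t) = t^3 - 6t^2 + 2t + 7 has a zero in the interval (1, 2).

Such a root exists.

f(1) = 4 and f(2) = -5, which have opposite signs.
Since f is a polynomial it is continuous on [1, 2].
By the Intermediate Value Theorem, f takes the value 0 somewhere in the open interval.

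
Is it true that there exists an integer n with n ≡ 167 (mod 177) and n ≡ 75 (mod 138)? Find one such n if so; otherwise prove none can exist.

No such integer exists.

Both moduli are multiples of 3 = gcd(177, 138), so any solution would satisfy n ≡ 167 and n ≡ 75 modulo 3 simultaneously.
But 167 mod 3 = 2 while 75 mod 3 = 0, a contradiction.
Hence the system has no solution.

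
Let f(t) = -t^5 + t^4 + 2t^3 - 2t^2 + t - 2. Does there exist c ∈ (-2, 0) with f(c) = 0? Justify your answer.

f(-2) = 20 and f(0) = -2, which have opposite signs.
As a polynomial, f is continuous on every closed interval.
By the Intermediate Value Theorem, f takes the value 0 somewhere in the open interval.

Such a root exists.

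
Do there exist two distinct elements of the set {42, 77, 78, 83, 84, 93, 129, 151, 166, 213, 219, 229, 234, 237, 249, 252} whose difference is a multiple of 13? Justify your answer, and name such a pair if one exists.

The pair (42, 237) works.

Both 42 and 237 leave remainder 3 on division by 13; their difference 195 = 15·13 is a multiple of 13.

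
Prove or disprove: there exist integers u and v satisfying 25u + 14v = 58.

u = 4, v = -3

Since gcd(25, 14) = 1, every integer is an integer combination of 25 and 14.
Run the Euclidean algorithm on 25 and 14: 25 = 1·14 + 11, 14 = 1·11 + 3, 11 = 3·3 + 2, 3 = 1·2 + 1, 2 = 2·1 + 0.
Back-substituting, 1 = 3 − 1·2 = 3 − (11 − 3·3) = −11 + 4·3 = −11 + 4·(14 − 1·11) = 4·14 − 5·11 = 4·14 − 5·(25 − 1·14) = −5·25 + 9·14; that is, 25·(-5) + 14·9 = 1.
Scaling by 58 gives the particular solution (u, v) = (-290, 522).
Shifting by a multiple of (14, −25) keeps it a solution: u = -290 + 21·14 = 4, v = 522 − 21·25 = -3.
Check: 25·4 + 14·(-3) = 100 − 42 = 58. ✓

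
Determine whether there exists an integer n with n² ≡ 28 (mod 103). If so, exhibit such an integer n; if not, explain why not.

n = 50

n = 50 works: 50² = 2500, and 2500 − 28 = 2472 = 24·103.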